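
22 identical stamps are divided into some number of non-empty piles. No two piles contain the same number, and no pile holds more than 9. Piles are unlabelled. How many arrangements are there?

They are:
5 + 8 + 9
1 + 4 + 8 + 9
2 + 3 + 8 + 9
6 + 7 + 9
1 + 5 + 7 + 9
2 + 4 + 7 + 9
1 + 2 + 3 + 7 + 9
2 + 5 + 6 + 9
3 + 4 + 6 + 9
1 + 2 + 4 + 6 + 9
1 + 3 + 4 + 5 + 9
1 + 6 + 7 + 8
2 + 5 + 7 + 8
3 + 4 + 7 + 8
1 + 2 + 4 + 7 + 8
3 + 5 + 6 + 8
1 + 2 + 5 + 6 + 8
1 + 3 + 4 + 6 + 8
2 + 3 + 4 + 5 + 8
4 + 5 + 6 + 7
1 + 3 + 5 + 6 + 7
2 + 3 + 4 + 6 + 7
1 + 2 + 3 + 4 + 5 + 7

23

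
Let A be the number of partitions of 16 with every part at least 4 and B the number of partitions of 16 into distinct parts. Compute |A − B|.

Partitions of 16 with every part at least 4: 11.
Partitions of 16 into distinct parts: 32.
|11 − 32| = 21.

21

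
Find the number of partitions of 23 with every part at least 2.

A full systematic count gives 253.

253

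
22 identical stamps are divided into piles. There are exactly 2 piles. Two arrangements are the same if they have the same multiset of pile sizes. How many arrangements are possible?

They are:
21,1
20,2
19,3
18,4
17,5
16,6
15,7
14,8
13,9
12,10
11,11

11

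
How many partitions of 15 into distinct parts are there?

There are too many to list fully; the first 12 (by largest part) are:
15
14 + 1
13 + 2
12 + 3
12 + 2 + 1
11 + 4
11 + 3 + 1
10 + 5
10 + 4 + 1
10 + 3 + 2
9 + 6
9 + 5 + 1
…and 15 more, for 27 total.

27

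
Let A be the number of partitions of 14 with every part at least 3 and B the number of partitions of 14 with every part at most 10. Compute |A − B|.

115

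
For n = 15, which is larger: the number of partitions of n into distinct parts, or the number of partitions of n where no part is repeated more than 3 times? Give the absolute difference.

78

Partitions of 15 into distinct parts: 27.
Partitions of 15 where no part is repeated more than 3 times: 105.
|27 − 105| = 78.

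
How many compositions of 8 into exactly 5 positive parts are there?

35

A composition of 8 into 5 positive parts is chosen by placing 4 dividers among the 7 gaps between 8 units: C(7,4) = 35.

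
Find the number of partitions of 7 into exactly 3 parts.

4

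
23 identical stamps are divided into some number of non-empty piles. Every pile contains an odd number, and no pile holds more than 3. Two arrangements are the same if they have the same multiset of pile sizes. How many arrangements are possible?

8

The partitions of 23 that satisfy the conditions:
3+3+3+3+3+3+3+1+1
3+3+3+3+3+3+1+1+1+1+1
3+3+3+3+3+1+1+1+1+1+1+1+1
3+3+3+3+1+1+1+1+1+1+1+1+1+1+1
3+3+3+1+1+1+1+1+1+1+1+1+1+1+1+1+1
3+3+1+1+1+1+1+1+1+1+1+1+1+1+1+1+1+1+1
3+1+1+1+1+1+1+1+1+1+1+1+1+1+1+1+1+1+1+1+1
1+1+1+1+1+1+1+1+1+1+1+1+1+1+1+1+1+1+1+1+1+1+1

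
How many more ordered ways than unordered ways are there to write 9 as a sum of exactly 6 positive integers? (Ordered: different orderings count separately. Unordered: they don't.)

Ordered (compositions into 6 parts): C(8,5) = 56.
Partitions of 9 into exactly 6 parts: 3.
Difference: 56 − 3 = 53.

53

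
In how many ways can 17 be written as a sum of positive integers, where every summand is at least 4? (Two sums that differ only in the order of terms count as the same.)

12

Enumerating:
17
13 + 4
12 + 5
11 + 6
10 + 7
9 + 8
9 + 4 + 4
8 + 5 + 4
7 + 6 + 4
7 + 5 + 5
6 + 6 + 5
5 + 4 + 4 + 4
Counting gives 12.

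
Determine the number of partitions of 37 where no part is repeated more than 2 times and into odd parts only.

Enumerating by decreasing first part gives 126 partitions in all.

126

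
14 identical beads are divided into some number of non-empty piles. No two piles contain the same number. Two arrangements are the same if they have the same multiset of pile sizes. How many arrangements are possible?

Enumerating:
14
13,1
12,2
11,3
11,2,1
10,4
10,3,1
9,5
9,4,1
9,3,2
8,6
8,5,1
8,4,2
8,3,2,1
7,6,1
7,5,2
7,4,3
7,4,2,1
6,5,3
6,5,2,1
6,4,3,1
5,4,3,2
Counting gives 22.

22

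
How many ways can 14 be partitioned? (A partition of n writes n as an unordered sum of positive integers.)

Enumerating by decreasing first part gives 135 partitions in all.

135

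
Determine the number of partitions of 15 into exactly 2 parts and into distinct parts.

Listing the qualifying partitions of 15:
14, 1
13, 2
12, 3
11, 4
10, 5
9, 6
8, 7
That's 7 in total.

7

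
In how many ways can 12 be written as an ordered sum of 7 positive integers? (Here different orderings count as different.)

A composition of 12 into 7 positive parts is chosen by placing 6 dividers among the 11 gaps between 12 units: C(11,6) = 462.

462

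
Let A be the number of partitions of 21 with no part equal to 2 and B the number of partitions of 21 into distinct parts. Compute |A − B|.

Partitions of 21 with no part equal to 2: 302.
Partitions of 21 into distinct parts: 76.
|302 − 76| = 226.

226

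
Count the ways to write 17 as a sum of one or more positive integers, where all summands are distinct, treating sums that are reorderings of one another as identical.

There are too many to list fully; the first 12 (by largest part) are:
17
16 + 1
15 + 2
14 + 3
14 + 2 + 1
13 + 4
13 + 3 + 1
12 + 5
12 + 4 + 1
12 + 3 + 2
11 + 6
11 + 5 + 1
…and 26 more, for 38 total.

38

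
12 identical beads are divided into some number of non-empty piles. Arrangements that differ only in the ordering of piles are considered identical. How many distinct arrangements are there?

77

Enumerating by decreasing first part gives 77 partitions in all.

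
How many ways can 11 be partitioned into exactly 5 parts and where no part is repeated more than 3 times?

8

The partitions of 11 that satisfy the conditions:
6+2+1+1+1
5+3+1+1+1
5+2+2+1+1
4+4+1+1+1
4+3+2+1+1
4+2+2+2+1
3+3+3+1+1
3+3+2+2+1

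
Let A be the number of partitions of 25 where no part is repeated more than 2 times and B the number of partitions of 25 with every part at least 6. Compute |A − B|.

Partitions of 25 where no part is repeated more than 2 times: 513.
Partitions of 25 with every part at least 6: 17.
|513 − 17| = 496.

496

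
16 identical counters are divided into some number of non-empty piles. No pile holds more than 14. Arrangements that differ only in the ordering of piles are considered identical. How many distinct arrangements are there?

229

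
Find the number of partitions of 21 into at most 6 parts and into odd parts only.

31

A partial list (first 12 by largest part):
21
19+1+1
17+3+1
17+1+1+1+1
15+5+1
15+3+3
15+3+1+1+1
13+7+1
13+5+3
13+5+1+1+1
13+3+3+1+1
11+9+1
…and 19 more, for 31 total.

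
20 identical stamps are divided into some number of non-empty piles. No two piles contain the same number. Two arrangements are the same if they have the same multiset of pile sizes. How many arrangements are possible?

64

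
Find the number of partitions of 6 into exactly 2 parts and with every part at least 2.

2

Enumerating:
4, 2
3, 3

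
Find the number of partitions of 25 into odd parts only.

142

Enumerating by decreasing first part gives 142 partitions in all.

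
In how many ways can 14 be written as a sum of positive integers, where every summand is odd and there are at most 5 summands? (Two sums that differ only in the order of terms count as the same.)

10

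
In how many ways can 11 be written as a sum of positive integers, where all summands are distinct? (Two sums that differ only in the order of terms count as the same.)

They are:
11
10,1
9,2
8,3
8,2,1
7,4
7,3,1
6,5
6,4,1
6,3,2
5,4,2
5,3,2,1

12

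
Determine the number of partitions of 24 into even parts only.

77

A full systematic count gives 77.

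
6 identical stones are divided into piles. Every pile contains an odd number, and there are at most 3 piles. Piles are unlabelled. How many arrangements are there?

2

Listing the qualifying partitions of 6:
1, 5
3, 3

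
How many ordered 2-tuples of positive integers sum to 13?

12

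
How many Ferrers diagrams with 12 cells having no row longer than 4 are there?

There are too many to list fully; the first 12 (by largest part) are:
4, 4, 4
4, 4, 3, 1
4, 4, 2, 2
4, 4, 2, 1, 1
4, 4, 1, 1, 1, 1
4, 3, 3, 2
4, 3, 3, 1, 1
4, 3, 2, 2, 1
4, 3, 2, 1, 1, 1
4, 3, 1, 1, 1, 1, 1
4, 2, 2, 2, 2
4, 2, 2, 2, 1, 1
…and 22 more, for 34 total.

34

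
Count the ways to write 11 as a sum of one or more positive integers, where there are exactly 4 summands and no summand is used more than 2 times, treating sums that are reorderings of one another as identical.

8

Enumerating:
7 + 2 + 1 + 1
6 + 3 + 1 + 1
6 + 2 + 2 + 1
5 + 4 + 1 + 1
5 + 3 + 2 + 1
4 + 4 + 2 + 1
4 + 3 + 3 + 1
4 + 3 + 2 + 2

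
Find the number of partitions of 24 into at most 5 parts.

333

Counting exhaustively, 333 partitions satisfy the conditions.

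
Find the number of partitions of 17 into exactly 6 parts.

A partial list (first 12 by largest part):
12,1,1,1,1,1
11,2,1,1,1,1
10,3,1,1,1,1
10,2,2,1,1,1
9,4,1,1,1,1
9,3,2,1,1,1
9,2,2,2,1,1
8,5,1,1,1,1
8,4,2,1,1,1
8,3,3,1,1,1
8,3,2,2,1,1
8,2,2,2,2,1
…and 32 more, for 44 total.

44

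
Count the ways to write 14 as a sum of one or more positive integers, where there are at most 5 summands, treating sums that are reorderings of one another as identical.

70

There are too many to list fully; the first 12 (by largest part) are:
14
13,1
12,2
12,1,1
11,3
11,2,1
11,1,1,1
10,4
10,3,1
10,2,2
10,2,1,1
10,1,1,1,1
…and 58 more, for 70 total.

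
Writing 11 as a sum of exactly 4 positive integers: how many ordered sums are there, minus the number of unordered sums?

109

Ordered (compositions into 4 parts): C(10,3) = 120.
Partitions of 11 into exactly 4 parts: 11.
Difference: 120 − 11 = 109.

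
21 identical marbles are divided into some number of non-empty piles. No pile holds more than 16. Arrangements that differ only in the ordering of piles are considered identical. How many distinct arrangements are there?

780

Counting exhaustively, 780 partitions satisfy the conditions.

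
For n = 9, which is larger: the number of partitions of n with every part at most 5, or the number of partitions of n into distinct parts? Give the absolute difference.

Partitions of 9 with every part at most 5: 23.
Partitions of 9 into distinct parts: 8.
|23 − 8| = 15.

15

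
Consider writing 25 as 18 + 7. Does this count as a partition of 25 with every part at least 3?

The parts sum to 25, and the condition 'every summand is at least 3' holds.

Yes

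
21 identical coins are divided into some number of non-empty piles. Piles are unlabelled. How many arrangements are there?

792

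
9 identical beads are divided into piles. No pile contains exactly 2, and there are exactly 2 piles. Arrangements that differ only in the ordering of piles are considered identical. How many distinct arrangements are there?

3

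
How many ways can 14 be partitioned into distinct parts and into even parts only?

The partitions of 14 that satisfy the conditions:
14
2,12
4,10
6,8
2,4,8
Counting gives 5.

5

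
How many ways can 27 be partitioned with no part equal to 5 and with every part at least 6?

24

The partitions of 27 that satisfy the conditions:
27
6+21
7+20
8+19
9+18
10+17
11+16
12+15
6+6+15
13+14
6+7+14
6+8+13
7+7+13
6+9+12
7+8+12
6+10+11
7+9+11
8+8+11
7+10+10
8+9+10
9+9+9
6+6+6+9
6+6+7+8
6+7+7+7
That's 24 in total.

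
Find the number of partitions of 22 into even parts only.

56

There are too many to list fully; the first 12 (by largest part) are:
22
20 + 2
18 + 4
18 + 2 + 2
16 + 6
16 + 4 + 2
16 + 2 + 2 + 2
14 + 8
14 + 6 + 2
14 + 4 + 4
14 + 4 + 2 + 2
14 + 2 + 2 + 2 + 2
…and 44 more, for 56 total.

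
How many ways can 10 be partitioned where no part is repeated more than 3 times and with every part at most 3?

They are:
3 + 3 + 3 + 1
3 + 3 + 2 + 2
3 + 3 + 2 + 1 + 1
3 + 2 + 2 + 2 + 1
3 + 2 + 2 + 1 + 1 + 1

5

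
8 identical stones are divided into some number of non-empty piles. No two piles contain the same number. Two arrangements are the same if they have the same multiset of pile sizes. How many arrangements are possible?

Listing the qualifying partitions of 8:
8
7+1
6+2
5+3
5+2+1
4+3+1
That's 6 in total.

6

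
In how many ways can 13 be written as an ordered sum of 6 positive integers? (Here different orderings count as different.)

By stars and bars with positive parts, the count is C(12,5) = 792.

792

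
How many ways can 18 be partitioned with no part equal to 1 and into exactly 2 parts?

8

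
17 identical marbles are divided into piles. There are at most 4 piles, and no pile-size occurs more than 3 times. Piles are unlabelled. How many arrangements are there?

72

Direct enumeration gives 72 partitions.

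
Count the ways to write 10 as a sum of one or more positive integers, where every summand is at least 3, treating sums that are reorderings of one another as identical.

Enumerating:
10
7 + 3
6 + 4
5 + 5
4 + 3 + 3
That's 5 in total.

5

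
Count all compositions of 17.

65536

There are 16 gaps and each independently is a cut or not, giving 2^16 = 65536.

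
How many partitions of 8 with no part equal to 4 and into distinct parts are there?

5

They are:
8
7+1
6+2
5+3
5+2+1
That's 5 in total.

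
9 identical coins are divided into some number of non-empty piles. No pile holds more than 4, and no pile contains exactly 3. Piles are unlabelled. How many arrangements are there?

Enumerating:
4, 4, 1
4, 2, 2, 1
4, 2, 1, 1, 1
4, 1, 1, 1, 1, 1
2, 2, 2, 2, 1
2, 2, 2, 1, 1, 1
2, 2, 1, 1, 1, 1, 1
2, 1, 1, 1, 1, 1, 1, 1
1, 1, 1, 1, 1, 1, 1, 1, 1

9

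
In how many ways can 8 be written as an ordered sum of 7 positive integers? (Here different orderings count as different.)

7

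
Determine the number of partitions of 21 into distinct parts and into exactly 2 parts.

The partitions of 21 that satisfy the conditions:
1, 20
2, 19
3, 18
4, 17
5, 16
6, 15
7, 14
8, 13
9, 12
10, 11
Counting gives 10.

10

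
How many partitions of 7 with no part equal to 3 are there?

10

Enumerating:
7
6, 1
5, 2
5, 1, 1
4, 2, 1
4, 1, 1, 1
2, 2, 2, 1
2, 2, 1, 1, 1
2, 1, 1, 1, 1, 1
1, 1, 1, 1, 1, 1, 1
Counting gives 10.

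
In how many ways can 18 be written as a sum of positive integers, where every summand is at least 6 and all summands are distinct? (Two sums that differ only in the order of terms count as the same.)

4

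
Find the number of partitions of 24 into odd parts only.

Counting exhaustively, 122 partitions satisfy the conditions.

122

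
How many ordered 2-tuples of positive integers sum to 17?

16

By stars and bars with positive parts, the count is C(16,1) = 16.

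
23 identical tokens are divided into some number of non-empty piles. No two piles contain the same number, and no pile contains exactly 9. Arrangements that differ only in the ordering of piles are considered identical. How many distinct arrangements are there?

There are 85 such partitions.

85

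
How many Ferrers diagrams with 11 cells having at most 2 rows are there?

Enumerating:
11
10 + 1
9 + 2
8 + 3
7 + 4
6 + 5

6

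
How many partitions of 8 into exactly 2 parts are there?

Listing the qualifying partitions of 8:
7, 1
6, 2
5, 3
4, 4

4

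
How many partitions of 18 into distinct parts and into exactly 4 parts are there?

The partitions of 18 that satisfy the conditions:
12,3,2,1
11,4,2,1
10,5,2,1
10,4,3,1
9,6,2,1
9,5,3,1
9,4,3,2
8,7,2,1
8,6,3,1
8,5,4,1
8,5,3,2
7,6,4,1
7,6,3,2
7,5,4,2
6,5,4,3

15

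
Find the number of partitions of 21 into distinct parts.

76

Counting exhaustively, 76 partitions satisfy the conditions.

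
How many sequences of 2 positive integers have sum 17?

By stars and bars with positive parts, the count is C(16,1) = 16.

16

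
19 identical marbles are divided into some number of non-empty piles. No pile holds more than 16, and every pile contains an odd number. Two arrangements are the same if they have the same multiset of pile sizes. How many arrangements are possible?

52

A partial list (first 12 by largest part):
15 + 3 + 1
15 + 1 + 1 + 1 + 1
13 + 5 + 1
13 + 3 + 3
13 + 3 + 1 + 1 + 1
13 + 1 + 1 + 1 + 1 + 1 + 1
11 + 7 + 1
11 + 5 + 3
11 + 5 + 1 + 1 + 1
11 + 3 + 3 + 1 + 1
11 + 3 + 1 + 1 + 1 + 1 + 1
11 + 1 + 1 + 1 + 1 + 1 + 1 + 1 + 1
…and 40 more, for 52 total.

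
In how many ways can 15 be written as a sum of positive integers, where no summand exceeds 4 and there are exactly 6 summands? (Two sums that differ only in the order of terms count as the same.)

Enumerating:
1, 1, 1, 4, 4, 4
1, 1, 2, 3, 4, 4
1, 2, 2, 2, 4, 4
1, 1, 3, 3, 3, 4
1, 2, 2, 3, 3, 4
2, 2, 2, 2, 3, 4
1, 2, 3, 3, 3, 3
2, 2, 2, 3, 3, 3
Counting gives 8.

8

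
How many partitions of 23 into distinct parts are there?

Systematic enumeration (by largest part, then next-largest, …) yields 104.

104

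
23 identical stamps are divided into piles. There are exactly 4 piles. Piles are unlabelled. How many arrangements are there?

94

Counting exhaustively, 94 partitions satisfy the conditions.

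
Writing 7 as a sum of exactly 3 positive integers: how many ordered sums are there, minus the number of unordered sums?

11

Compositions: C(6,2) = 15.
Partitions of 7 into exactly 3 parts: 4.
Difference: 15 − 4 = 11.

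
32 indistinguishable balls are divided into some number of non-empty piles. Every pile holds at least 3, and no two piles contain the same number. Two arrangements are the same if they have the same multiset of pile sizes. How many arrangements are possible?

118

Counting exhaustively, 118 partitions satisfy the conditions.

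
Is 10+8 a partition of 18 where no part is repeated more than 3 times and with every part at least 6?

Yes

The parts sum to 18, and the condition 'no summand is used more than 3 times' holds; the condition 'every summand is at least 6' holds.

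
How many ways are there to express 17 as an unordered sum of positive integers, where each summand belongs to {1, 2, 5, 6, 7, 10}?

60

A partial list (first 12 by largest part):
10 + 7
10 + 6 + 1
10 + 5 + 2
10 + 5 + 1 + 1
10 + 2 + 2 + 2 + 1
10 + 2 + 2 + 1 + 1 + 1
10 + 2 + 1 + 1 + 1 + 1 + 1
10 + 1 + 1 + 1 + 1 + 1 + 1 + 1
7 + 7 + 2 + 1
7 + 7 + 1 + 1 + 1
7 + 6 + 2 + 2
7 + 6 + 2 + 1 + 1
…and 48 more, for 60 total.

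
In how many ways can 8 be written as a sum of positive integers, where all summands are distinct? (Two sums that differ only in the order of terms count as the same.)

Enumerating:
8
7+1
6+2
5+3
5+2+1
4+3+1
Counting gives 6.

6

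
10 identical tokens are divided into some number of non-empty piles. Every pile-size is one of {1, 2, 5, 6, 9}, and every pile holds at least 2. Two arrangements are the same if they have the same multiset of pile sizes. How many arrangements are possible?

The partitions of 10 that satisfy the conditions:
6,2,2
5,5
2,2,2,2,2
That's 3 in total.

3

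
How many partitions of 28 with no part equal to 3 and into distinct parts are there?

Counting exhaustively, 135 partitions satisfy the conditions.

135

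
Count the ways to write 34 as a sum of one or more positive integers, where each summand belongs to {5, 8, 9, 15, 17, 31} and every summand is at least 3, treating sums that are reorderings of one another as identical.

They are:
17+17
17+9+8
15+9+5+5
9+9+8+8
9+5+5+5+5+5
8+8+8+5+5
That's 6 in total.

6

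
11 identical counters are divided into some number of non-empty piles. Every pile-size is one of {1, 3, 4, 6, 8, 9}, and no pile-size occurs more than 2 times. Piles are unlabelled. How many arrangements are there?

They are:
9, 1, 1
8, 3
6, 4, 1
6, 3, 1, 1
4, 4, 3
4, 3, 3, 1
Counting gives 6.

6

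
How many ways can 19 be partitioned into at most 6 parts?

Counting exhaustively, 235 partitions satisfy the conditions.

235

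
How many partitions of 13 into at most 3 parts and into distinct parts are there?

15

Enumerating:
13
1,12
2,11
3,10
1,2,10
4,9
1,3,9
5,8
1,4,8
2,3,8
6,7
1,5,7
2,4,7
2,5,6
3,4,6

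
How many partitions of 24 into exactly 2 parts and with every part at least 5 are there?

8

They are:
19 + 5
18 + 6
17 + 7
16 + 8
15 + 9
14 + 10
13 + 11
12 + 12
That's 8 in total.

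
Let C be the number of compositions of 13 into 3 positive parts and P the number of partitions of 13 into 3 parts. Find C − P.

52

Ordered (compositions into 3 parts): C(12,2) = 66.
Partitions of 13 into exactly 3 parts: 14.
Difference: 66 − 14 = 52.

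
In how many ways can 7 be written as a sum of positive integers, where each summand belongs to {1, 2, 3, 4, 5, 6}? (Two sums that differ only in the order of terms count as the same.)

Enumerating:
6 + 1
5 + 2
5 + 1 + 1
4 + 3
4 + 2 + 1
4 + 1 + 1 + 1
3 + 3 + 1
3 + 2 + 2
3 + 2 + 1 + 1
3 + 1 + 1 + 1 + 1
2 + 2 + 2 + 1
2 + 2 + 1 + 1 + 1
2 + 1 + 1 + 1 + 1 + 1
1 + 1 + 1 + 1 + 1 + 1 + 1

14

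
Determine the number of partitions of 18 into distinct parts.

A partial list (first 12 by largest part):
18
17, 1
16, 2
15, 3
15, 2, 1
14, 4
14, 3, 1
13, 5
13, 4, 1
13, 3, 2
12, 6
12, 5, 1
…and 34 more, for 46 total.

46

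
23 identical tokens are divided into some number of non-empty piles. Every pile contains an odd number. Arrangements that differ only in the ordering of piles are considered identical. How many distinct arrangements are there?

Enumerating by decreasing first part gives 104 partitions in all.

104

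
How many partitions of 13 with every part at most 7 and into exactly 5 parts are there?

Listing the qualifying partitions of 13:
7 + 3 + 1 + 1 + 1
7 + 2 + 2 + 1 + 1
6 + 4 + 1 + 1 + 1
6 + 3 + 2 + 1 + 1
6 + 2 + 2 + 2 + 1
5 + 5 + 1 + 1 + 1
5 + 4 + 2 + 1 + 1
5 + 3 + 3 + 1 + 1
5 + 3 + 2 + 2 + 1
5 + 2 + 2 + 2 + 2
4 + 4 + 3 + 1 + 1
4 + 4 + 2 + 2 + 1
4 + 3 + 3 + 2 + 1
4 + 3 + 2 + 2 + 2
3 + 3 + 3 + 3 + 1
3 + 3 + 3 + 2 + 2
Counting gives 16.

16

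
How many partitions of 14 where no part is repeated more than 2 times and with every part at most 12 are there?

55

A partial list (first 12 by largest part):
2+12
1+1+12
3+11
1+2+11
4+10
1+3+10
2+2+10
1+1+2+10
5+9
1+4+9
2+3+9
1+1+3+9
…and 43 more, for 55 total.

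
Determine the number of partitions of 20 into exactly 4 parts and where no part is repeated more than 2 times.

58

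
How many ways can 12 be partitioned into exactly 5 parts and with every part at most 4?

6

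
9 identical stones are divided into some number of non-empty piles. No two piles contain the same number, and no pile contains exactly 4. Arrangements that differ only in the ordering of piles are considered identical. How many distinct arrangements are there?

6

The partitions of 9 that satisfy the conditions:
9
8, 1
7, 2
6, 3
6, 2, 1
5, 3, 1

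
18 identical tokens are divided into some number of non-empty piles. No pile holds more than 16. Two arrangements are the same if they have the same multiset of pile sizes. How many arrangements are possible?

383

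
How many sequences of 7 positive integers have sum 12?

A composition of 12 into 7 positive parts is chosen by placing 6 dividers among the 11 gaps between 12 units: C(11,6) = 462.

462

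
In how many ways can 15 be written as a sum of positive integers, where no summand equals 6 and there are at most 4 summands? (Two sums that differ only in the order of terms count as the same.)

42

There are too many to list fully; the first 12 (by largest part) are:
15
14+1
13+2
13+1+1
12+3
12+2+1
12+1+1+1
11+4
11+3+1
11+2+2
11+2+1+1
10+5
…and 30 more, for 42 total.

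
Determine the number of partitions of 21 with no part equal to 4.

There are 495 such partitions.

495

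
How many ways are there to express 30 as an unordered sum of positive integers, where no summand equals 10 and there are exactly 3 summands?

There are too many to list fully; the first 12 (by largest part) are:
1,1,28
1,2,27
1,3,26
2,2,26
1,4,25
2,3,25
1,5,24
2,4,24
3,3,24
1,6,23
2,5,23
3,4,23
…and 53 more, for 65 total.

65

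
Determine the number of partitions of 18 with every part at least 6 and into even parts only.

Enumerating:
18
12, 6
10, 8
6, 6, 6
Counting gives 4.

4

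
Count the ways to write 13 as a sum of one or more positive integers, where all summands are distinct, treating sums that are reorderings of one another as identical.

18

They are:
13
12 + 1
11 + 2
10 + 3
10 + 2 + 1
9 + 4
9 + 3 + 1
8 + 5
8 + 4 + 1
8 + 3 + 2
7 + 6
7 + 5 + 1
7 + 4 + 2
7 + 3 + 2 + 1
6 + 5 + 2
6 + 4 + 3
6 + 4 + 2 + 1
5 + 4 + 3 + 1
Counting gives 18.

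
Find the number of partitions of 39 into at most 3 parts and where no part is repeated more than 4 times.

147

There are 147 such partitions.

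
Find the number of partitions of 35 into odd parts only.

A full systematic count gives 585.

585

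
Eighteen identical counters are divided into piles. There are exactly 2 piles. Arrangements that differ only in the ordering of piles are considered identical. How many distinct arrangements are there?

They are:
17,1
16,2
15,3
14,4
13,5
12,6
11,7
10,8
9,9

9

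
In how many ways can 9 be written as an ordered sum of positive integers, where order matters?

256

Each of the 8 gaps between 9 units is either a break or not: 2^8 = 256.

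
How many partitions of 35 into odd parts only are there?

Counting exhaustively, 585 partitions satisfy the conditions.

585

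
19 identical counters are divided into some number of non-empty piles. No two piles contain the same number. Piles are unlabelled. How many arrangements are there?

54

A partial list (first 12 by largest part):
19
18, 1
17, 2
16, 3
16, 2, 1
15, 4
15, 3, 1
14, 5
14, 4, 1
14, 3, 2
13, 6
13, 5, 1
…and 42 more, for 54 total.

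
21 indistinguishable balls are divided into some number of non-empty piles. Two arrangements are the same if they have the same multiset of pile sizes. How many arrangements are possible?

792

Counting exhaustively, 792 partitions satisfy the conditions.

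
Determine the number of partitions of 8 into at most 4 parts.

15

Enumerating:
8
7, 1
6, 2
6, 1, 1
5, 3
5, 2, 1
5, 1, 1, 1
4, 4
4, 3, 1
4, 2, 2
4, 2, 1, 1
3, 3, 2
3, 3, 1, 1
3, 2, 2, 1
2, 2, 2, 2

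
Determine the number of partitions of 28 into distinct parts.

Counting exhaustively, 222 partitions satisfy the conditions.

222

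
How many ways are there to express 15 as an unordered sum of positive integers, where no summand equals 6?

146

Direct enumeration gives 146 partitions.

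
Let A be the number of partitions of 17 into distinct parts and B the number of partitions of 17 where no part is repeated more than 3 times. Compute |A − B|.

128

Partitions of 17 into distinct parts: 38.
Partitions of 17 where no part is repeated more than 3 times: 166.
|38 − 166| = 128.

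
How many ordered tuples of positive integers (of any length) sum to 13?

4096

The number of compositions of n is 2^(n−1); here 2^12 = 4096.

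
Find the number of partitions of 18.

385

There are 385 such partitions.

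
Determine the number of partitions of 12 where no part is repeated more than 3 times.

There are too many to list fully; the first 12 (by largest part) are:
12
1 + 11
2 + 10
1 + 1 + 10
3 + 9
1 + 2 + 9
1 + 1 + 1 + 9
4 + 8
1 + 3 + 8
2 + 2 + 8
1 + 1 + 2 + 8
5 + 7
…and 38 more, for 50 total.

50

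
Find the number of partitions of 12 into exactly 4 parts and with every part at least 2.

5

They are:
6 + 2 + 2 + 2
5 + 3 + 2 + 2
4 + 4 + 2 + 2
4 + 3 + 3 + 2
3 + 3 + 3 + 3
Counting gives 5.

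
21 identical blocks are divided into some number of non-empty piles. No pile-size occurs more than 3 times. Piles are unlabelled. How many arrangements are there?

A full systematic count gives 395.

395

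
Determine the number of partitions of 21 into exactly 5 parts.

There are 101 such partitions.

101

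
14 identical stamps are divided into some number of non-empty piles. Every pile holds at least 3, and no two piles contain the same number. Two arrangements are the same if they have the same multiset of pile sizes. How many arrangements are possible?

7

Enumerating:
14
11+3
10+4
9+5
8+6
7+4+3
6+5+3
Counting gives 7.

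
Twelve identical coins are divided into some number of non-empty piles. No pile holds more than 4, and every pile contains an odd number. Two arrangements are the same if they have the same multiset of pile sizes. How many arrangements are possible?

5

Enumerating:
3,3,3,3
3,3,3,1,1,1
3,3,1,1,1,1,1,1
3,1,1,1,1,1,1,1,1,1
1,1,1,1,1,1,1,1,1,1,1,1
Counting gives 5.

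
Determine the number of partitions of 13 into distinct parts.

18

The partitions of 13 that satisfy the conditions:
13
12,1
11,2
10,3
10,2,1
9,4
9,3,1
8,5
8,4,1
8,3,2
7,6
7,5,1
7,4,2
7,3,2,1
6,5,2
6,4,3
6,4,2,1
5,4,3,1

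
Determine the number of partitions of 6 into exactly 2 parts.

The partitions of 6 that satisfy the conditions:
1, 5
2, 4
3, 3
That's 3 in total.

3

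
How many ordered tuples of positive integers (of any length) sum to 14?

There are 13 gaps and each independently is a cut or not, giving 2^13 = 8192.

8192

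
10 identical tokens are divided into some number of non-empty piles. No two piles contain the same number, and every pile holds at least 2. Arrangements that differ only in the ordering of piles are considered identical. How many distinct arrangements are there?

5

They are:
10
8 + 2
7 + 3
6 + 4
5 + 3 + 2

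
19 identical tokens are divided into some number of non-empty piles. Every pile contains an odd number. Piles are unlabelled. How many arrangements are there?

A partial list (first 12 by largest part):
19
17,1,1
15,3,1
15,1,1,1,1
13,5,1
13,3,3
13,3,1,1,1
13,1,1,1,1,1,1
11,7,1
11,5,3
11,5,1,1,1
11,3,3,1,1
…and 42 more, for 54 total.

54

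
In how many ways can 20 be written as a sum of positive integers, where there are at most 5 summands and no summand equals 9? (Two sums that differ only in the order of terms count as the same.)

There are 165 such partitions.

165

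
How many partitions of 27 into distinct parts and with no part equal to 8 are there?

148

A full systematic count gives 148.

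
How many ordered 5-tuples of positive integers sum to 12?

By stars and bars with positive parts, the count is C(11,4) = 330.

330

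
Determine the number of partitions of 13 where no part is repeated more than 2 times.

44

A partial list (first 12 by largest part):
13
1,12
2,11
1,1,11
3,10
1,2,10
4,9
1,3,9
2,2,9
1,1,2,9
5,8
1,4,8
…and 32 more, for 44 total.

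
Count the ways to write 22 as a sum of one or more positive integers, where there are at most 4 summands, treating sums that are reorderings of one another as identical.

136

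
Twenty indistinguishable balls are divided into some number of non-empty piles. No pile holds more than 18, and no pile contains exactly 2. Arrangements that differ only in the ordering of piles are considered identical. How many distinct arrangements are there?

240

Systematic enumeration (by largest part, then next-largest, …) yields 240.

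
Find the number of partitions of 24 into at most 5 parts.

Enumerating by decreasing first part gives 333 partitions in all.

333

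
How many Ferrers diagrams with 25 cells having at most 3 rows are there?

65

A partial list (first 12 by largest part):
25
24 + 1
23 + 2
23 + 1 + 1
22 + 3
22 + 2 + 1
21 + 4
21 + 3 + 1
21 + 2 + 2
20 + 5
20 + 4 + 1
20 + 3 + 2
…and 53 more, for 65 total.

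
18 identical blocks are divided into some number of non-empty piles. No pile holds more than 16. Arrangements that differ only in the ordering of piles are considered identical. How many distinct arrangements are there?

Enumerating by decreasing first part gives 383 partitions in all.

383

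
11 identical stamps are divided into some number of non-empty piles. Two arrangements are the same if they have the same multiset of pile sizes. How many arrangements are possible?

A partial list (first 12 by largest part):
11
10 + 1
9 + 2
9 + 1 + 1
8 + 3
8 + 2 + 1
8 + 1 + 1 + 1
7 + 4
7 + 3 + 1
7 + 2 + 2
7 + 2 + 1 + 1
7 + 1 + 1 + 1 + 1
…and 44 more, for 56 total.

56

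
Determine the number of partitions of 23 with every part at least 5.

They are:
23
5,18
6,17
7,16
8,15
9,14
10,13
5,5,13
11,12
5,6,12
5,7,11
6,6,11
5,8,10
6,7,10
5,9,9
6,8,9
7,7,9
7,8,8
5,5,5,8
5,5,6,7
5,6,6,6
Counting gives 21.

21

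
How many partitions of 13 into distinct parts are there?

The partitions of 13 that satisfy the conditions:
13
1 + 12
2 + 11
3 + 10
1 + 2 + 10
4 + 9
1 + 3 + 9
5 + 8
1 + 4 + 8
2 + 3 + 8
6 + 7
1 + 5 + 7
2 + 4 + 7
1 + 2 + 3 + 7
2 + 5 + 6
3 + 4 + 6
1 + 2 + 4 + 6
1 + 3 + 4 + 5

18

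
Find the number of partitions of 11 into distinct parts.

The partitions of 11 that satisfy the conditions:
11
1 + 10
2 + 9
3 + 8
1 + 2 + 8
4 + 7
1 + 3 + 7
5 + 6
1 + 4 + 6
2 + 3 + 6
2 + 4 + 5
1 + 2 + 3 + 5

12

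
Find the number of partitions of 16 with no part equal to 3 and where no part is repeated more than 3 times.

Enumerating by decreasing first part gives 71 partitions in all.

71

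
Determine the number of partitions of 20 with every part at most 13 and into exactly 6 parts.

88

Direct enumeration gives 88 partitions.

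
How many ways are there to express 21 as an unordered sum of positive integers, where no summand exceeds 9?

598

There are 598 such partitions.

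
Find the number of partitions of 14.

Direct enumeration gives 135 partitions.

135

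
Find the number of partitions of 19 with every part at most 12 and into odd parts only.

46

A partial list (first 12 by largest part):
11,7,1
11,5,3
11,5,1,1,1
11,3,3,1,1
11,3,1,1,1,1,1
11,1,1,1,1,1,1,1,1
9,9,1
9,7,3
9,7,1,1,1
9,5,5
9,5,3,1,1
9,5,1,1,1,1,1
…and 34 more, for 46 total.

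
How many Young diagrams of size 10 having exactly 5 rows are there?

They are:
6 + 1 + 1 + 1 + 1
5 + 2 + 1 + 1 + 1
4 + 3 + 1 + 1 + 1
4 + 2 + 2 + 1 + 1
3 + 3 + 2 + 1 + 1
3 + 2 + 2 + 2 + 1
2 + 2 + 2 + 2 + 2
That's 7 in total.

7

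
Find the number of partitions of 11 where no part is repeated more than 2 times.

27

A partial list (first 12 by largest part):
11
10 + 1
9 + 2
9 + 1 + 1
8 + 3
8 + 2 + 1
7 + 4
7 + 3 + 1
7 + 2 + 2
7 + 2 + 1 + 1
6 + 5
6 + 4 + 1
…and 15 more, for 27 total.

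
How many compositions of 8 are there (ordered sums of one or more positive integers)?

There are 7 gaps and each independently is a cut or not, giving 2^7 = 128.

128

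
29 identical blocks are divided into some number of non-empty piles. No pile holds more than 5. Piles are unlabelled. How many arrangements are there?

603

A full systematic count gives 603.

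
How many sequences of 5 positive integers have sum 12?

A composition of 12 into 5 positive parts is chosen by placing 4 dividers among the 11 gaps between 12 units: C(11,4) = 330.

330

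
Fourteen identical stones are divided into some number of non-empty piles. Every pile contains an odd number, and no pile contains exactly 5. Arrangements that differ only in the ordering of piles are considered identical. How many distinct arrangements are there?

Enumerating:
13 + 1
11 + 3
11 + 1 + 1 + 1
9 + 3 + 1 + 1
9 + 1 + 1 + 1 + 1 + 1
7 + 7
7 + 3 + 3 + 1
7 + 3 + 1 + 1 + 1 + 1
7 + 1 + 1 + 1 + 1 + 1 + 1 + 1
3 + 3 + 3 + 3 + 1 + 1
3 + 3 + 3 + 1 + 1 + 1 + 1 + 1
3 + 3 + 1 + 1 + 1 + 1 + 1 + 1 + 1 + 1
3 + 1 + 1 + 1 + 1 + 1 + 1 + 1 + 1 + 1 + 1 + 1
1 + 1 + 1 + 1 + 1 + 1 + 1 + 1 + 1 + 1 + 1 + 1 + 1 + 1

14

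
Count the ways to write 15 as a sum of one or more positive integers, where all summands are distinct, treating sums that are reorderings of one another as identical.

27

There are too many to list fully; the first 12 (by largest part) are:
15
14, 1
13, 2
12, 3
12, 2, 1
11, 4
11, 3, 1
10, 5
10, 4, 1
10, 3, 2
9, 6
9, 5, 1
…and 15 more, for 27 total.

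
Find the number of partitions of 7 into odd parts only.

Enumerating:
7
5, 1, 1
3, 3, 1
3, 1, 1, 1, 1
1, 1, 1, 1, 1, 1, 1
Counting gives 5.

5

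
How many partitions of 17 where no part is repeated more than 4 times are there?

Systematic enumeration (by largest part, then next-largest, …) yields 205.

205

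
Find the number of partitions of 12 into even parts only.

The partitions of 12 that satisfy the conditions:
12
10, 2
8, 4
8, 2, 2
6, 6
6, 4, 2
6, 2, 2, 2
4, 4, 4
4, 4, 2, 2
4, 2, 2, 2, 2
2, 2, 2, 2, 2, 2
Counting gives 11.

11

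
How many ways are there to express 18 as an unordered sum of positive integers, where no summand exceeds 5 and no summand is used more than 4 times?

66

There are too many to list fully; the first 12 (by largest part) are:
3, 5, 5, 5
1, 2, 5, 5, 5
1, 1, 1, 5, 5, 5
4, 4, 5, 5
1, 3, 4, 5, 5
2, 2, 4, 5, 5
1, 1, 2, 4, 5, 5
1, 1, 1, 1, 4, 5, 5
2, 3, 3, 5, 5
1, 1, 3, 3, 5, 5
1, 2, 2, 3, 5, 5
1, 1, 1, 2, 3, 5, 5
…and 54 more, for 66 total.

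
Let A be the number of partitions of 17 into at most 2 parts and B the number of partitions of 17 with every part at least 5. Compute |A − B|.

Partitions of 17 into at most 2 parts: 9.
Partitions of 17 with every part at least 5: 7.
|9 − 7| = 2.

2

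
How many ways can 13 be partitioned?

A full systematic count gives 101.

101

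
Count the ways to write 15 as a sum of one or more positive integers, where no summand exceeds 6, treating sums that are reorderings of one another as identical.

Enumerating by decreasing first part gives 110 partitions in all.

110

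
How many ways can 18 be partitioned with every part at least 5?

9

The partitions of 18 that satisfy the conditions:
18
13, 5
12, 6
11, 7
10, 8
9, 9
8, 5, 5
7, 6, 5
6, 6, 6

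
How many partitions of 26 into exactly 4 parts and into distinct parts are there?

A partial list (first 12 by largest part):
20 + 3 + 2 + 1
19 + 4 + 2 + 1
18 + 5 + 2 + 1
18 + 4 + 3 + 1
17 + 6 + 2 + 1
17 + 5 + 3 + 1
17 + 4 + 3 + 2
16 + 7 + 2 + 1
16 + 6 + 3 + 1
16 + 5 + 4 + 1
16 + 5 + 3 + 2
15 + 8 + 2 + 1
…and 52 more, for 64 total.

64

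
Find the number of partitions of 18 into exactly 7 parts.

There are too many to list fully; the first 12 (by largest part) are:
1 + 1 + 1 + 1 + 1 + 1 + 12
1 + 1 + 1 + 1 + 1 + 2 + 11
1 + 1 + 1 + 1 + 1 + 3 + 10
1 + 1 + 1 + 1 + 2 + 2 + 10
1 + 1 + 1 + 1 + 1 + 4 + 9
1 + 1 + 1 + 1 + 2 + 3 + 9
1 + 1 + 1 + 2 + 2 + 2 + 9
1 + 1 + 1 + 1 + 1 + 5 + 8
1 + 1 + 1 + 1 + 2 + 4 + 8
1 + 1 + 1 + 1 + 3 + 3 + 8
1 + 1 + 1 + 2 + 2 + 3 + 8
1 + 1 + 2 + 2 + 2 + 2 + 8
…and 37 more, for 49 total.

49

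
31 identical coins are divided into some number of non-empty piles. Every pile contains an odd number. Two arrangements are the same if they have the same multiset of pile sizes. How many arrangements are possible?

340

Enumerating by decreasing first part gives 340 partitions in all.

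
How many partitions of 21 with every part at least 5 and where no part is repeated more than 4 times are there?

15

Enumerating:
21
16,5
15,6
14,7
13,8
12,9
11,10
11,5,5
10,6,5
9,7,5
9,6,6
8,8,5
8,7,6
7,7,7
6,5,5,5
That's 15 in total.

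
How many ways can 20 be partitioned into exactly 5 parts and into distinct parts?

They are:
10+4+3+2+1
9+5+3+2+1
8+6+3+2+1
8+5+4+2+1
7+6+4+2+1
7+5+4+3+1
6+5+4+3+2
Counting gives 7.

7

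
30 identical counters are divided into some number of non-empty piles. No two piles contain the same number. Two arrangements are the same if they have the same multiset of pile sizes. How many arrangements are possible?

A full systematic count gives 296.

296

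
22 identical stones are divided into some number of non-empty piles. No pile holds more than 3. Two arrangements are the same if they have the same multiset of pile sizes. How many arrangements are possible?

52

There are too many to list fully; the first 12 (by largest part) are:
1+3+3+3+3+3+3+3
2+2+3+3+3+3+3+3
1+1+2+3+3+3+3+3+3
1+1+1+1+3+3+3+3+3+3
1+2+2+2+3+3+3+3+3
1+1+1+2+2+3+3+3+3+3
1+1+1+1+1+2+3+3+3+3+3
1+1+1+1+1+1+1+3+3+3+3+3
2+2+2+2+2+3+3+3+3
1+1+2+2+2+2+3+3+3+3
1+1+1+1+2+2+2+3+3+3+3
1+1+1+1+1+1+2+2+3+3+3+3
…and 40 more, for 52 total.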